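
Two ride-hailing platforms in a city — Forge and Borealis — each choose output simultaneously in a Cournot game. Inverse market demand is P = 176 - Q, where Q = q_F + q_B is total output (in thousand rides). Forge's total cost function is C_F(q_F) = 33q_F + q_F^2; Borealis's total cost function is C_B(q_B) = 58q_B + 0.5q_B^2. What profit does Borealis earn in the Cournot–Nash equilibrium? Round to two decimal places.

1341.83

Forge's profit: π_F = (176 - Q)q_F - (33q_F + q_F²). Setting ∂π_F/∂q_F = 0: 143 - 4q_F - (q_B) = 0.
Borealis's profit: π_B = (176 - Q)q_B - (58q_B + (1/2)q_B²). Setting ∂π_B/∂q_B = 0: 118 - 3q_B - (q_F) = 0.
Rearranging gives the reaction functions q_F = (143 - q_B)/4 and q_B = (118 - q_F)/3.
Substituting one into the other gives q_F = 311/11 and q_B = 329/11.
Price P = 176 - 640/11 = 1296/11.
Borealis's profit: (1296/11)·(329/11) - 58·(329/11) - (1/2)(329/11)² = 1341.8306.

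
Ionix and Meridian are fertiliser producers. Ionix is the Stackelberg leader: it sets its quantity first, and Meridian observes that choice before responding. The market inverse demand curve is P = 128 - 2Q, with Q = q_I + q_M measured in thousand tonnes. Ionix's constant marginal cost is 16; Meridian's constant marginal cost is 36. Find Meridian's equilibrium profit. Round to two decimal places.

Solve by backward induction. Given q_I, the follower Meridian maximises π_M = (128 - 2q_I - 2q_M)q_M - 36q_M.
∂π_M/∂q_M = 92 - 2q_I - 4q_M = 0 gives the reaction function q_M = (92 - 2q_I)/4.
The leader anticipates this reaction. Substituting into P = 128 - 2Q gives P = 82 - q_I, so π_I = (82 - q_I)q_I - 16q_I.
Maximising: ∂π_I/∂q_I = 66 - 2q_I = 0, giving q_I = 33.
Then q_M = (92 - 2·33)/4 = 13/2.
Price P = 128 - 2·(79/2) = 49.
Meridian's profit: (49 - 36)·(13/2) = 169/2.

84.50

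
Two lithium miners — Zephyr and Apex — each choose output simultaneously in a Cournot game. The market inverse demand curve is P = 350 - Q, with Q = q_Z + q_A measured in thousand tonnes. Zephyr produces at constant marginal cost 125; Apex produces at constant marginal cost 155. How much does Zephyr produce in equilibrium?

85

Zephyr's profit: π_Z = (350 - Q)q_Z - (125q_Z). Setting ∂π_Z/∂q_Z = 0: 225 - 2q_Z - (q_A) = 0.
Apex's profit: π_A = (350 - Q)q_A - (155q_A). Setting ∂π_A/∂q_A = 0: 195 - 2q_A - (q_Z) = 0.
So q_Z = (225 - q_A)/2 and q_A = (195 - q_Z)/2.
Solving the pair: q_Z = 85, q_A = 55.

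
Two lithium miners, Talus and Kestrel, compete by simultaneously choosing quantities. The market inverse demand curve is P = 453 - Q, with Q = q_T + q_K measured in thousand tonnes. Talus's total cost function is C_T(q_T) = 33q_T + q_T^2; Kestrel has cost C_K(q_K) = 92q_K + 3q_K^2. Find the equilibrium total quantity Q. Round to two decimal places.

129.77

Talus's profit: π_T = (453 - Q)q_T - (33q_T + q_T²). Setting ∂π_T/∂q_T = 0: 420 - 4q_T - (q_K) = 0.
Kestrel's first-order condition: 361 - 8q_K - (q_T) = 0.
Best responses: q_T = (420 - q_K)/4, q_K = (361 - q_T)/8.
Solving the pair: q_T = 96.7419, q_K = 1024/31.
Total output Q = 96.7419 + 1024/31 = 129.7742.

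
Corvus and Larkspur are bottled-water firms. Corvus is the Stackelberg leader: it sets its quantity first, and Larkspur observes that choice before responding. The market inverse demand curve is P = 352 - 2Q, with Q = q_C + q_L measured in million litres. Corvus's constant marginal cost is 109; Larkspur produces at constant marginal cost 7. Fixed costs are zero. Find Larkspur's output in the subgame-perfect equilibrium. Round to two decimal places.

68.63

Solve by backward induction. Given q_C, the follower Larkspur maximises π_L = (352 - 2q_C - 2q_L)q_L - 7q_L.
∂π_L/∂q_L = 345 - 2q_C - 4q_L = 0 gives the reaction function q_L = (345 - 2q_C)/4.
Corvus substitutes q_L(q_C) into its own profit: π_C = q_C(352 - 2q_C - (345 - 2q_C)/2) - 109q_C = (359/2 - q_C)q_C - 109q_C.
The leader's first-order condition 141/2 - 2q_C = 0 yields q_C = 141/4.
Then q_L = (345 - 2·(141/4))/4 = 549/8.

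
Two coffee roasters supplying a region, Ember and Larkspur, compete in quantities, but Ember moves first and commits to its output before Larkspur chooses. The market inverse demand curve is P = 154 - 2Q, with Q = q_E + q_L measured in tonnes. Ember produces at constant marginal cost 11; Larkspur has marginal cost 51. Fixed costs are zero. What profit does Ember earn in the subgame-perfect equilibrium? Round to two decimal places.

Solve by backward induction. Given q_E, the follower Larkspur maximises π_L = (154 - 2q_E - 2q_L)q_L - 51q_L.
Setting the follower's marginal profit to zero, 103 - 2q_E - 4q_L = 0, i.e. q_L = (103 - 2q_E)/4.
The leader anticipates this reaction. Substituting into P = 154 - 2Q gives P = 205/2 - q_E, so π_E = (205/2 - q_E)q_E - 11q_E.
The leader's first-order condition 183/2 - 2q_E = 0 yields q_E = 183/4.
Then q_L = (103 - 2·(183/4))/4 = 23/8.
Price P = 154 - 2·(389/8) = 227/4.
Ember's profit: (227/4 - 11)·(183/4) = 2093.0625.

2093.06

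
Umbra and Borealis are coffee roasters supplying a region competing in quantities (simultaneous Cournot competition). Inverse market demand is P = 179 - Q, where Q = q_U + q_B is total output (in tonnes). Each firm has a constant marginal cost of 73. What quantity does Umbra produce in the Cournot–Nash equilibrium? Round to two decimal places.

35.33

Each firm earns π_i = (179 - Q)q_i - 73q_i.
Setting ∂π_i/∂q_i = 0 with rivals' quantities fixed: 106 - 2q_i - q_j = 0.
By symmetry each firm produces the same amount; substituting q_j = q_i yields q_i = 106/3.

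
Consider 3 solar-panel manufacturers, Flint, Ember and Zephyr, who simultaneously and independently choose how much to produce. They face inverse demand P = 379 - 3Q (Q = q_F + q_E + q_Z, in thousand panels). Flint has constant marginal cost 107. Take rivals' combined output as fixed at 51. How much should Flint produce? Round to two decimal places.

With rivals' combined output fixed at 51, Flint's profit is π_F = (379 - 3·51 - 3q_F)q_F - (107q_F) = (226 - 3q_F)q_F - (107q_F).
∂π_F/∂q_F = 119 - 6q_F = 0, so q_F = 119/6.

19.83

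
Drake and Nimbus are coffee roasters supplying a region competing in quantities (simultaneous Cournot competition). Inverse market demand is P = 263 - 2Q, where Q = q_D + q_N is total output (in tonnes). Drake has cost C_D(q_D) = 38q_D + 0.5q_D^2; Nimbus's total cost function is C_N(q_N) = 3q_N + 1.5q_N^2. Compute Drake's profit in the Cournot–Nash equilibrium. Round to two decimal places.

2895.49

Drake's profit: π_D = (263 - 2Q)q_D - (38q_D + (1/2)q_D²). Setting ∂π_D/∂q_D = 0: 225 - 5q_D - 2(q_N) = 0.
Nimbus's profit: π_N = (263 - 2Q)q_N - (3q_N + (3/2)q_N²). Setting ∂π_N/∂q_N = 0: 260 - 7q_N - 2(q_D) = 0.
Best responses: q_D = (225 - 2q_N)/5, q_N = (260 - 2q_D)/7.
Substituting one into the other gives q_D = 1055/31 and q_N = 850/31.
Price P = 263 - 2·(1905/31) = 140.0968.
Drake's profit: 140.0968·(1055/31) - 38·(1055/31) - (1/2)(1055/31)² = 2895.4865.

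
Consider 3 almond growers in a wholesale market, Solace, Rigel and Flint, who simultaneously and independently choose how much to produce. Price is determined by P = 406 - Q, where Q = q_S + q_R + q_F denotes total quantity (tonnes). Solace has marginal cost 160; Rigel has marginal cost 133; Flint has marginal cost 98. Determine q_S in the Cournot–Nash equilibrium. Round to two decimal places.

39.25

Solace's profit: π_S = (406 - Q)q_S - (160q_S). Setting ∂π_S/∂q_S = 0: 246 - 2q_S - (q_R + q_F) = 0.
Rigel's first-order condition: 273 - 2q_R - (q_S + q_F) = 0.
Flint's profit: π_F = (406 - Q)q_F - (98q_F). Setting ∂π_F/∂q_F = 0: 308 - 2q_F - (q_S + q_R) = 0.
Adding the 3 conditions: 827 − 2Q − 2Q = 0, i.e. Q = 827/4.
Back-substituting: q_S = (246 − 827/4) = 157/4, q_R = (273 − 827/4) = 265/4, q_F = (308 − 827/4) = 405/4.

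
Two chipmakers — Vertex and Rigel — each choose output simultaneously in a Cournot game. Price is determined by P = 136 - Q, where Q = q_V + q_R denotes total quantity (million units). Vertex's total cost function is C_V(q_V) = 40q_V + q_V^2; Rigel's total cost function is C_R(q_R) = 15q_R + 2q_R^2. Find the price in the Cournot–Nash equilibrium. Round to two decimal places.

Vertex's profit: π_V = (136 - Q)q_V - (40q_V + q_V²). Setting ∂π_V/∂q_V = 0: 96 - 4q_V - (q_R) = 0.
Rigel's first-order condition: 121 - 6q_R - (q_V) = 0.
So q_V = (96 - q_R)/4 and q_R = (121 - q_V)/6.
Substituting one into the other gives q_V = 455/23 and q_R = 388/23.
Total output Q = 843/23, so price P = 136 - 843/23 = 99.3478.

99.35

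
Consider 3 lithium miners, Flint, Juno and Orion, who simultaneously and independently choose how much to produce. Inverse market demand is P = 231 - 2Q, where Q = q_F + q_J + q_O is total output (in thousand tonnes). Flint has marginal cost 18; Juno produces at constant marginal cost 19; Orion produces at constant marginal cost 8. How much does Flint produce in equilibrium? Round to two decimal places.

25.50

Flint's profit: π_F = (231 - 2Q)q_F - (18q_F). Setting ∂π_F/∂q_F = 0: 213 - 4q_F - 2(q_J + q_O) = 0.
Juno's first-order condition: 212 - 4q_J - 2(q_F + q_O) = 0.
Orion's profit: π_O = (231 - 2Q)q_O - (8q_O). Setting ∂π_O/∂q_O = 0: 223 - 4q_O - 2(q_F + q_J) = 0.
Adding the 3 conditions: 648 − 4Q − 4Q = 0, i.e. Q = 81.
Back-substituting: q_F = (213 − 162)/2 = 51/2, q_J = (212 − 162)/2 = 25, q_O = (223 − 162)/2 = 61/2.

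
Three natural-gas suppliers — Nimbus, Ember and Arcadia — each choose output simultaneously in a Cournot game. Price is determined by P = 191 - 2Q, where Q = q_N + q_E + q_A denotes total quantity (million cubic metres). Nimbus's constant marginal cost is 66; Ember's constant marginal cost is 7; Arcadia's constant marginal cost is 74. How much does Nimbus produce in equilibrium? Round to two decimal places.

Nimbus's profit: π_N = (191 - 2Q)q_N - (66q_N). Setting ∂π_N/∂q_N = 0: 125 - 4q_N - 2(q_E + q_A) = 0.
Ember's profit: π_E = (191 - 2Q)q_E - (7q_E). Setting ∂π_E/∂q_E = 0: 184 - 4q_E - 2(q_N + q_A) = 0.
Arcadia's first-order condition: 117 - 4q_A - 2(q_N + q_E) = 0.
Summing all 3 equations gives 426 − 8Q = 0, hence Q = 213/4.
Back-substituting: q_N = (125 − 213/2)/2 = 37/4, q_E = (184 − 213/2)/2 = 155/4, q_A = (117 − 213/2)/2 = 21/4.

9.25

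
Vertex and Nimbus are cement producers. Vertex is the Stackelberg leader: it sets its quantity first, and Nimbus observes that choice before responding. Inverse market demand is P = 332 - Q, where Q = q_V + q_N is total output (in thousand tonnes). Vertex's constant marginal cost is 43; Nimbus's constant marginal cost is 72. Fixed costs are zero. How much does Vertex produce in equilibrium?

Solve by backward induction. Given q_V, the follower Nimbus maximises π_N = (332 - q_V - q_N)q_N - 72q_N.
∂π_N/∂q_N = 260 - q_V - 2q_N = 0 gives the reaction function q_N = (260 - q_V)/2.
The leader anticipates this reaction. Substituting into P = 332 - Q gives P = 202 - (1/2)q_V, so π_V = (202 - (1/2)q_V)q_V - 43q_V.
Leader FOC: 159 - q_V = 0, so q_V = 159.
Then q_N = (260 - 159)/2 = 101/2.

159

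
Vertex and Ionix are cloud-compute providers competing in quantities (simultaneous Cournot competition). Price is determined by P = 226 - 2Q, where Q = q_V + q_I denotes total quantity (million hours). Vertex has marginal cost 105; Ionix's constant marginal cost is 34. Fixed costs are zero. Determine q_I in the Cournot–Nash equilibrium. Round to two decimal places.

Vertex's profit: π_V = (226 - 2Q)q_V - (105q_V). Setting ∂π_V/∂q_V = 0: 121 - 4q_V - 2(q_I) = 0.
Ionix's profit: π_I = (226 - 2Q)q_I - (34q_I). Setting ∂π_I/∂q_I = 0: 192 - 4q_I - 2(q_V) = 0.
Rearranging gives the reaction functions q_V = (121 - 2q_I)/4 and q_I = (192 - 2q_V)/4.
Substituting one into the other gives q_V = 25/3 and q_I = 263/6.

43.83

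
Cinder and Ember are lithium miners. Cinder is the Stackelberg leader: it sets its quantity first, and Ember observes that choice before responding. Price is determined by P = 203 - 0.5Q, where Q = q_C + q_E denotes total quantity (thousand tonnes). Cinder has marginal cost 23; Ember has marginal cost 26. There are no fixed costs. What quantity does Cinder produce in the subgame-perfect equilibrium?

The follower Ember best-responds to any q_C: π_E = (203 - 0.5Q)q_E - 26q_E.
Follower FOC: 177 - (1/2)q_C - q_E = 0, so q_E(q_C) = (177 - (1/2)q_C).
The leader anticipates this reaction. Substituting into P = 203 - 0.5Q gives P = 229/2 - (1/4)q_C, so π_C = (229/2 - (1/4)q_C)q_C - 23q_C.
The leader's first-order condition 183/2 - (1/2)q_C = 0 yields q_C = 183.
Then q_E = (177 - (1/2)·183) = 171/2.

183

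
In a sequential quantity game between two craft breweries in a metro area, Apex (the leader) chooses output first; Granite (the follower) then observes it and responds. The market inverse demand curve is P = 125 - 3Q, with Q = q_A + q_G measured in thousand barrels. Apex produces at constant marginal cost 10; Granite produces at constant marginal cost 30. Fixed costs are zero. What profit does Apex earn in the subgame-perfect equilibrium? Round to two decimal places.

759.38

The follower Granite best-responds to any q_A: π_G = (125 - 3Q)q_G - 30q_G.
∂π_G/∂q_G = 95 - 3q_A - 6q_G = 0 gives the reaction function q_G = (95 - 3q_A)/6.
The leader anticipates this reaction. Substituting into P = 125 - 3Q gives P = 155/2 - (3/2)q_A, so π_A = (155/2 - (3/2)q_A)q_A - 10q_A.
The leader's first-order condition 135/2 - 3q_A = 0 yields q_A = 45/2.
Then q_G = (95 - 3·(45/2))/6 = 55/12.
Price P = 125 - 3·(325/12) = 175/4.
Apex's profit: (175/4 - 10)·(45/2) = 759.3750.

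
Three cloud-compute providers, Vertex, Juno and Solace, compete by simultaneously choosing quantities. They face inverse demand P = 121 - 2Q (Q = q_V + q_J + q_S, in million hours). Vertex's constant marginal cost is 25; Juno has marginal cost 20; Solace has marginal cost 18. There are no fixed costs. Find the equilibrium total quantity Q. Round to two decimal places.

Vertex's profit: π_V = (121 - 2Q)q_V - (25q_V). Setting ∂π_V/∂q_V = 0: 96 - 4q_V - 2(q_J + q_S) = 0.
Juno's first-order condition: 101 - 4q_J - 2(q_V + q_S) = 0.
Solace's profit: π_S = (121 - 2Q)q_S - (18q_S). Setting ∂π_S/∂q_S = 0: 103 - 4q_S - 2(q_V + q_J) = 0.
Adding the 3 first-order conditions: 300 − 8Q = 0, so Q = 75/2.
Back-substituting: q_V = (96 − 75)/2 = 21/2, q_J = (101 − 75)/2 = 13, q_S = (103 − 75)/2 = 14.
Total output Q = 21/2 + 13 + 14 = 75/2.

37.50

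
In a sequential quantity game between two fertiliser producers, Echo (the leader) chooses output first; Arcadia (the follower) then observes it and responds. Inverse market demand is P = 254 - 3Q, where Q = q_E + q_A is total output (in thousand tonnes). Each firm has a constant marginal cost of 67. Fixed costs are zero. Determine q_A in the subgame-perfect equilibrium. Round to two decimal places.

15.58

Solve by backward induction. Given q_E, the follower Arcadia maximises π_A = (254 - 3q_E - 3q_A)q_A - 67q_A.
Setting the follower's marginal profit to zero, 187 - 3q_E - 6q_A = 0, i.e. q_A = (187 - 3q_E)/6.
Echo substitutes q_A(q_E) into its own profit: π_E = q_E(254 - 3q_E - (187 - 3q_E)/2) - 67q_E = (321/2 - (3/2)q_E)q_E - 67q_E.
The leader's first-order condition 187/2 - 3q_E = 0 yields q_E = 187/6.
Then q_A = (187 - 3·(187/6))/6 = 187/12.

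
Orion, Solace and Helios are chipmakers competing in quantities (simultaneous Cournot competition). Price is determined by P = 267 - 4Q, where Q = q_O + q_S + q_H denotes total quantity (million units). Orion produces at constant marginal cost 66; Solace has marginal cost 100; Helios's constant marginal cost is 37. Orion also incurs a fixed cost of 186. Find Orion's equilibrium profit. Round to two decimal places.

Orion's profit: π_O = (267 - 4Q)q_O - (66q_O). Setting ∂π_O/∂q_O = 0: 201 - 8q_O - 4(q_S + q_H) = 0.
Solace's first-order condition: 167 - 8q_S - 4(q_O + q_H) = 0.
Helios's first-order condition: 230 - 8q_H - 4(q_O + q_S) = 0.
Adding the 3 conditions: 598 − 8Q − 8Q = 0, i.e. Q = 299/8.
Back-substituting: q_O = (201 − 299/2)/4 = 103/8, q_S = (167 − 299/2)/4 = 35/8, q_H = (230 − 299/2)/4 = 161/8.
Price P = 267 - 4·(299/8) = 235/2.
Orion's profit: (235/2 - 66)·(103/8) - 186 = 477.0625.

477.06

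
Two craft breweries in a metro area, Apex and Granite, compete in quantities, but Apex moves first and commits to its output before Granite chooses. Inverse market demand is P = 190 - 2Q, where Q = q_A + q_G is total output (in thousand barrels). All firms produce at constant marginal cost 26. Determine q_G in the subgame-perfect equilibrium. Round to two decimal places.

20.50

Solve by backward induction. Given q_A, the follower Granite maximises π_G = (190 - 2q_A - 2q_G)q_G - 26q_G.
∂π_G/∂q_G = 164 - 2q_A - 4q_G = 0 gives the reaction function q_G = (164 - 2q_A)/4.
The leader anticipates this reaction. Substituting into P = 190 - 2Q gives P = 108 - q_A, so π_A = (108 - q_A)q_A - 26q_A.
Maximising: ∂π_A/∂q_A = 82 - 2q_A = 0, giving q_A = 41.
Then q_G = (164 - 2·41)/4 = 41/2.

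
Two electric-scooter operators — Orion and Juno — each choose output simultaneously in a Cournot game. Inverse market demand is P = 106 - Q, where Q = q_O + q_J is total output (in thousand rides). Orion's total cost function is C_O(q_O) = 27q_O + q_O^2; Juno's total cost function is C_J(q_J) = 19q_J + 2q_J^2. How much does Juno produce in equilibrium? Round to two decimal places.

Orion's profit: π_O = (106 - Q)q_O - (27q_O + q_O²). Setting ∂π_O/∂q_O = 0: 79 - 4q_O - (q_J) = 0.
Juno's profit: π_J = (106 - Q)q_J - (19q_J + 2q_J²). Setting ∂π_J/∂q_J = 0: 87 - 6q_J - (q_O) = 0.
Best responses: q_O = (79 - q_J)/4, q_J = (87 - q_O)/6.
Solving the pair: q_O = 387/23, q_J = 269/23.

11.70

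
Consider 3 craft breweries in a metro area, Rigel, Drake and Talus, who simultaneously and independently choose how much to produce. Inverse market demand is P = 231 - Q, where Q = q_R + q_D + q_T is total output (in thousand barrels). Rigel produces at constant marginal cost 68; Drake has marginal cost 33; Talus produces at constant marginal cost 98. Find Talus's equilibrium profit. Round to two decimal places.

Rigel's profit: π_R = (231 - Q)q_R - (68q_R). Setting ∂π_R/∂q_R = 0: 163 - 2q_R - (q_D + q_T) = 0.
Drake's profit: π_D = (231 - Q)q_D - (33q_D). Setting ∂π_D/∂q_D = 0: 198 - 2q_D - (q_R + q_T) = 0.
Talus's profit: π_T = (231 - Q)q_T - (98q_T). Setting ∂π_T/∂q_T = 0: 133 - 2q_T - (q_R + q_D) = 0.
Adding the 3 conditions: 494 − 2Q − 2Q = 0, i.e. Q = 247/2.
Back-substituting: q_R = (163 − 247/2) = 79/2, q_D = (198 − 247/2) = 149/2, q_T = (133 − 247/2) = 19/2.
Price P = 231 - 247/2 = 215/2.
Talus's profit: (215/2 - 98)·(19/2) = 361/4.

90.25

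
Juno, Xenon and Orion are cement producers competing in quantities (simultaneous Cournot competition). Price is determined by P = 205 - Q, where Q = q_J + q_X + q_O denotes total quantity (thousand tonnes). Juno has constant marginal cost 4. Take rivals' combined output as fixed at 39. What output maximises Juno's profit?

With rivals' combined output fixed at 39, Juno's profit is π_J = (205 - 39 - q_J)q_J - (4q_J) = (166 - q_J)q_J - (4q_J).
∂π_J/∂q_J = 162 - 2q_J = 0, so q_J = 81.

81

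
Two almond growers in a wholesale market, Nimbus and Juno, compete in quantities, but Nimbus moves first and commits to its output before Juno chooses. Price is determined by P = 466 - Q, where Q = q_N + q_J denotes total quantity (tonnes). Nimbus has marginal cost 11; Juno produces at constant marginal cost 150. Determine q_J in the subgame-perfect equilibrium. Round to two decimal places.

Solve by backward induction. Given q_N, the follower Juno maximises π_J = (466 - q_N - q_J)q_J - 150q_J.
Follower FOC: 316 - q_N - 2q_J = 0, so q_J(q_N) = (316 - q_N)/2.
The leader anticipates this reaction. Substituting into P = 466 - Q gives P = 308 - (1/2)q_N, so π_N = (308 - (1/2)q_N)q_N - 11q_N.
Maximising: ∂π_N/∂q_N = 297 - q_N = 0, giving q_N = 297.
Then q_J = (316 - 297)/2 = 19/2.

9.50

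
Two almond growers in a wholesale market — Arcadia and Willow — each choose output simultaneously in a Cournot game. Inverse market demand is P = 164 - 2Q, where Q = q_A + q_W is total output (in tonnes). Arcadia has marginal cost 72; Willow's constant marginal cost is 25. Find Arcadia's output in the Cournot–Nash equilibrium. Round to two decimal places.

7.50

Arcadia's profit: π_A = (164 - 2Q)q_A - (72q_A). Setting ∂π_A/∂q_A = 0: 92 - 4q_A - 2(q_W) = 0.
Willow's first-order condition: 139 - 4q_W - 2(q_A) = 0.
So q_A = (92 - 2q_W)/4 and q_W = (139 - 2q_A)/4.
Solving the pair: q_A = 15/2, q_W = 31.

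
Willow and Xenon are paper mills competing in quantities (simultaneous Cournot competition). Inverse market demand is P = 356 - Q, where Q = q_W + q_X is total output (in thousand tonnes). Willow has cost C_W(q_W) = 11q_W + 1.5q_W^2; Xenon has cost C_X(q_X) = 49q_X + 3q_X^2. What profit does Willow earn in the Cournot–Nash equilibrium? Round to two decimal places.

9890.22

Willow's profit: π_W = (356 - Q)q_W - (11q_W + (3/2)q_W²). Setting ∂π_W/∂q_W = 0: 345 - 5q_W - (q_X) = 0.
Xenon's profit: π_X = (356 - Q)q_X - (49q_X + 3q_X²). Setting ∂π_X/∂q_X = 0: 307 - 8q_X - (q_W) = 0.
Best responses: q_W = (345 - q_X)/5, q_X = (307 - q_W)/8.
Solving the pair: q_W = 62.8974, q_X = 1190/39.
Price P = 356 - 93.4103 = 262.5897.
Willow's profit: 262.5897·62.8974 - 11·62.8974 - (3/2)·62.8974² = 9890.2186.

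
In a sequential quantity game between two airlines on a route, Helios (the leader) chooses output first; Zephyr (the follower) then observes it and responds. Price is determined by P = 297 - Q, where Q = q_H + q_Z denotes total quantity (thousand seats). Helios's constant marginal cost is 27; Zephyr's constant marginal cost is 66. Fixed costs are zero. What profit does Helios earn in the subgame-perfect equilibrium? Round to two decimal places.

The follower Zephyr best-responds to any q_H: π_Z = (297 - Q)q_Z - 66q_Z.
Setting the follower's marginal profit to zero, 231 - q_H - 2q_Z = 0, i.e. q_Z = (231 - q_H)/2.
Helios substitutes q_Z(q_H) into its own profit: π_H = q_H(297 - q_H - (231 - q_H)/2) - 27q_H = (363/2 - (1/2)q_H)q_H - 27q_H.
Leader FOC: 309/2 - q_H = 0, so q_H = 309/2.
Then q_Z = (231 - 309/2)/2 = 153/4.
Price P = 297 - 771/4 = 417/4.
Helios's profit: (417/4 - 27)·(309/2) = 11935.1250.

11935.13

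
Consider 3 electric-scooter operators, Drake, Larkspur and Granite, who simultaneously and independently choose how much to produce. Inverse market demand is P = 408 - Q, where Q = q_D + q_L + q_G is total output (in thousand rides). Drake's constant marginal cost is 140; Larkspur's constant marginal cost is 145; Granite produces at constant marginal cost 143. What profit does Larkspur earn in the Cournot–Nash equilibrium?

Drake's profit: π_D = (408 - Q)q_D - (140q_D). Setting ∂π_D/∂q_D = 0: 268 - 2q_D - (q_L + q_G) = 0.
Larkspur's profit: π_L = (408 - Q)q_L - (145q_L). Setting ∂π_L/∂q_L = 0: 263 - 2q_L - (q_D + q_G) = 0.
Granite's profit: π_G = (408 - Q)q_G - (143q_G). Setting ∂π_G/∂q_G = 0: 265 - 2q_G - (q_D + q_L) = 0.
Adding the 3 conditions: 796 − 2Q − 2Q = 0, i.e. Q = 199.
Back-substituting: q_D = (268 − 199) = 69, q_L = (263 − 199) = 64, q_G = (265 − 199) = 66.
Price P = 408 - 199 = 209.
Larkspur's profit: (209 - 145)·64 = 4096.

4096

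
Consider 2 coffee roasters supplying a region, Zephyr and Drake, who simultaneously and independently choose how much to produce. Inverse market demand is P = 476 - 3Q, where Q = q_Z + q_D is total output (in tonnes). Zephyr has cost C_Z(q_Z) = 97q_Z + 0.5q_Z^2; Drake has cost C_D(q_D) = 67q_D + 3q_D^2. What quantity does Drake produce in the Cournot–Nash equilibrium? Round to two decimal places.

Zephyr's profit: π_Z = (476 - 3Q)q_Z - (97q_Z + (1/2)q_Z²). Setting ∂π_Z/∂q_Z = 0: 379 - 7q_Z - 3(q_D) = 0.
Drake's profit: π_D = (476 - 3Q)q_D - (67q_D + 3q_D²). Setting ∂π_D/∂q_D = 0: 409 - 12q_D - 3(q_Z) = 0.
So q_Z = (379 - 3q_D)/7 and q_D = (409 - 3q_Z)/12.
Substituting one into the other gives q_Z = 1107/25 and q_D = 1726/75.

23.01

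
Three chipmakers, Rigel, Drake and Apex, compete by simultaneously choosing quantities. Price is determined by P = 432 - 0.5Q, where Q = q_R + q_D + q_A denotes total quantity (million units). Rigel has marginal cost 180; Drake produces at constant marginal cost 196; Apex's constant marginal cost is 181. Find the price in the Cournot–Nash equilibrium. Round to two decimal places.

Rigel's profit: π_R = (432 - 0.5Q)q_R - (180q_R). Setting ∂π_R/∂q_R = 0: 252 - q_R - (1/2)(q_D + q_A) = 0.
Drake's profit: π_D = (432 - 0.5Q)q_D - (196q_D). Setting ∂π_D/∂q_D = 0: 236 - q_D - (1/2)(q_R + q_A) = 0.
Apex's profit: π_A = (432 - 0.5Q)q_A - (181q_A). Setting ∂π_A/∂q_A = 0: 251 - q_A - (1/2)(q_R + q_D) = 0.
Summing all 3 equations gives 739 − 2Q = 0, hence Q = 739/2.
Back-substituting: q_R = (252 − 739/4)/(1/2) = 269/2, q_D = (236 − 739/4)/(1/2) = 205/2, q_A = (251 − 739/4)/(1/2) = 265/2.
Total output Q = 739/2, so price P = 432 - (1/2)·(739/2) = 989/4.

247.25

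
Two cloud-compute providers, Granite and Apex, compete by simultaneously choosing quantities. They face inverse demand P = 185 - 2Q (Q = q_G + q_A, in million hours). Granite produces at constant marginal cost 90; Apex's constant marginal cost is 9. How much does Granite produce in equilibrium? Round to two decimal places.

2.33

Granite's profit: π_G = (185 - 2Q)q_G - (90q_G). Setting ∂π_G/∂q_G = 0: 95 - 4q_G - 2(q_A) = 0.
Apex's profit: π_A = (185 - 2Q)q_A - (9q_A). Setting ∂π_A/∂q_A = 0: 176 - 4q_A - 2(q_G) = 0.
Best responses: q_G = (95 - 2q_A)/4, q_A = (176 - 2q_G)/4.
Substituting one into the other gives q_G = 7/3 and q_A = 257/6.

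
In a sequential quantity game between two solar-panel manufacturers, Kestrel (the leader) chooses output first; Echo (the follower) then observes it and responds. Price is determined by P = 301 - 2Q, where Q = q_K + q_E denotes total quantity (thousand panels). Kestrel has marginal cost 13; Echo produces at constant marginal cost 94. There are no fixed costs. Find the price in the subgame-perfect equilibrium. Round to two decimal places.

105.25

The follower Echo best-responds to any q_K: π_E = (301 - 2Q)q_E - 94q_E.
Setting the follower's marginal profit to zero, 207 - 2q_K - 4q_E = 0, i.e. q_E = (207 - 2q_K)/4.
Kestrel substitutes q_E(q_K) into its own profit: π_K = q_K(301 - 2q_K - (207 - 2q_K)/2) - 13q_K = (395/2 - q_K)q_K - 13q_K.
Maximising: ∂π_K/∂q_K = 369/2 - 2q_K = 0, giving q_K = 369/4.
Then q_E = (207 - 2·(369/4))/4 = 45/8.
Total output Q = 783/8, so price P = 301 - 2·(783/8) = 421/4.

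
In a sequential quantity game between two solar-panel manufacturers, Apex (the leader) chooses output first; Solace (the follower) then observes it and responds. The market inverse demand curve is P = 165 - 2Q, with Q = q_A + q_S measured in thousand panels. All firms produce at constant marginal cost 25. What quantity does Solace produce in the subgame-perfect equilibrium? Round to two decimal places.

17.50

Solve by backward induction. Given q_A, the follower Solace maximises π_S = (165 - 2q_A - 2q_S)q_S - 25q_S.
Setting the follower's marginal profit to zero, 140 - 2q_A - 4q_S = 0, i.e. q_S = (140 - 2q_A)/4.
Apex substitutes q_S(q_A) into its own profit: π_A = q_A(165 - 2q_A - (140 - 2q_A)/2) - 25q_A = (95 - q_A)q_A - 25q_A.
Maximising: ∂π_A/∂q_A = 70 - 2q_A = 0, giving q_A = 35.
Then q_S = (140 - 2·35)/4 = 35/2.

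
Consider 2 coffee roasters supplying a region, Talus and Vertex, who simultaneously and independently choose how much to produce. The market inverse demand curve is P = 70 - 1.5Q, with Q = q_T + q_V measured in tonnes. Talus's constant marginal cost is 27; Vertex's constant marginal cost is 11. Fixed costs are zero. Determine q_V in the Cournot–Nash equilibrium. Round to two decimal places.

16.67

Talus's profit: π_T = (70 - 1.5Q)q_T - (27q_T). Setting ∂π_T/∂q_T = 0: 43 - 3q_T - (3/2)(q_V) = 0.
Vertex's first-order condition: 59 - 3q_V - (3/2)(q_T) = 0.
Best responses: q_T = (43 - (3/2)q_V)/3, q_V = (59 - (3/2)q_T)/3.
Substituting one into the other gives q_T = 6 and q_V = 50/3.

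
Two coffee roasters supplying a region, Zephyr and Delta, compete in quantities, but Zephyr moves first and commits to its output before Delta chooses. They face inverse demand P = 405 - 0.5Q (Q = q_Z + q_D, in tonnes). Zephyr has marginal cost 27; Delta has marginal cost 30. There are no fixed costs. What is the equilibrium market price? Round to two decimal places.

The follower Delta best-responds to any q_Z: π_D = (405 - 0.5Q)q_D - 30q_D.
Follower FOC: 375 - (1/2)q_Z - q_D = 0, so q_D(q_Z) = (375 - (1/2)q_Z).
The leader anticipates this reaction. Substituting into P = 405 - 0.5Q gives P = 435/2 - (1/4)q_Z, so π_Z = (435/2 - (1/4)q_Z)q_Z - 27q_Z.
Leader FOC: 381/2 - (1/2)q_Z = 0, so q_Z = 381.
Then q_D = (375 - (1/2)·381) = 369/2.
Total output Q = 1131/2, so price P = 405 - (1/2)·(1131/2) = 489/4.

122.25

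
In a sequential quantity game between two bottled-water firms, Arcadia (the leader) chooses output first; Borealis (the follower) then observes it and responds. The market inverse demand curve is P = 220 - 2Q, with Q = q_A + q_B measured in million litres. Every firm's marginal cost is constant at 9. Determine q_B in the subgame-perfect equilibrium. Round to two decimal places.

26.38

The follower Borealis best-responds to any q_A: π_B = (220 - 2Q)q_B - 9q_B.
∂π_B/∂q_B = 211 - 2q_A - 4q_B = 0 gives the reaction function q_B = (211 - 2q_A)/4.
The leader anticipates this reaction. Substituting into P = 220 - 2Q gives P = 229/2 - q_A, so π_A = (229/2 - q_A)q_A - 9q_A.
The leader's first-order condition 211/2 - 2q_A = 0 yields q_A = 211/4.
Then q_B = (211 - 2·(211/4))/4 = 211/8.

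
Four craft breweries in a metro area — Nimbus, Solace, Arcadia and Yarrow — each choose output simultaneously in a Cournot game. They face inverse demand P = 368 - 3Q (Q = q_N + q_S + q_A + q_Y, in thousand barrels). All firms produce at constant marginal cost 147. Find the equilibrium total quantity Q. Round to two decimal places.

Each firm earns π_i = (368 - 3Q)q_i - 147q_i.
First-order condition (treating rivals' output as given): 221 - 6q_i - 3·Σ_{j≠i} q_j = 0.
By symmetry each firm produces the same amount; substituting Σ_{j≠i} q_j = 3q_i yields q_i = 221/15.
Total output Q = 221/15 + 221/15 + 221/15 + 221/15 = 884/15.

58.93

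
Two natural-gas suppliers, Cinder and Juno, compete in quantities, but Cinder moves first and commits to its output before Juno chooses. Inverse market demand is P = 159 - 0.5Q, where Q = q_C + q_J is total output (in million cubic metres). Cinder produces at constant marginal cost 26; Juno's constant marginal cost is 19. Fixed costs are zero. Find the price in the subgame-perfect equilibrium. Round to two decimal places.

The follower Juno best-responds to any q_C: π_J = (159 - 0.5Q)q_J - 19q_J.
Follower FOC: 140 - (1/2)q_C - q_J = 0, so q_J(q_C) = (140 - (1/2)q_C).
The leader anticipates this reaction. Substituting into P = 159 - 0.5Q gives P = 89 - (1/4)q_C, so π_C = (89 - (1/4)q_C)q_C - 26q_C.
Maximising: ∂π_C/∂q_C = 63 - (1/2)q_C = 0, giving q_C = 126.
Then q_J = (140 - (1/2)·126) = 77.
Total output Q = 203, so price P = 159 - (1/2)·203 = 115/2.

57.50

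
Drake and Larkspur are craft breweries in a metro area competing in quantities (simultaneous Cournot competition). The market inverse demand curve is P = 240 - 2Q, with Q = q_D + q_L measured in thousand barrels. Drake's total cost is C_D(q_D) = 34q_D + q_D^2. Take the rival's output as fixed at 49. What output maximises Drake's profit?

With the rival's output fixed at 49, Drake's profit is π_D = (240 - 2·49 - 2q_D)q_D - (34q_D + q_D²) = (142 - 2q_D)q_D - (34q_D + q_D²).
∂π_D/∂q_D = 108 - 6q_D = 0, so q_D = 18.

18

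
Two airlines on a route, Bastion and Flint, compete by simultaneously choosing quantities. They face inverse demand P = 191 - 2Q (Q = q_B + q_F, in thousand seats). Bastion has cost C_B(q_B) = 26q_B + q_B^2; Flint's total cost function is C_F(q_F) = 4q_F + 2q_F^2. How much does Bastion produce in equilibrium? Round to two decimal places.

Bastion's profit: π_B = (191 - 2Q)q_B - (26q_B + q_B²). Setting ∂π_B/∂q_B = 0: 165 - 6q_B - 2(q_F) = 0.
Flint's first-order condition: 187 - 8q_F - 2(q_B) = 0.
So q_B = (165 - 2q_F)/6 and q_F = (187 - 2q_B)/8.
Substituting one into the other gives q_B = 43/2 and q_F = 18.

21.50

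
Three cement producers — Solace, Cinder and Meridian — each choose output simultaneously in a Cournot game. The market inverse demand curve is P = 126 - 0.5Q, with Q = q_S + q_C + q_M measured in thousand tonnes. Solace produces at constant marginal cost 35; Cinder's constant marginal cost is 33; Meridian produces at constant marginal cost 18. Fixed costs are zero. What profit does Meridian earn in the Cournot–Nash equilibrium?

Solace's profit: π_S = (126 - 0.5Q)q_S - (35q_S). Setting ∂π_S/∂q_S = 0: 91 - q_S - (1/2)(q_C + q_M) = 0.
Cinder's first-order condition: 93 - q_C - (1/2)(q_S + q_M) = 0.
Meridian's first-order condition: 108 - q_M - (1/2)(q_S + q_C) = 0.
Summing all 3 equations gives 292 − 2Q = 0, hence Q = 146.
Back-substituting: q_S = (91 − 73)/(1/2) = 36, q_C = (93 − 73)/(1/2) = 40, q_M = (108 − 73)/(1/2) = 70.
Price P = 126 - (1/2)·146 = 53.
Meridian's profit: (53 - 18)·70 = 2450.

2450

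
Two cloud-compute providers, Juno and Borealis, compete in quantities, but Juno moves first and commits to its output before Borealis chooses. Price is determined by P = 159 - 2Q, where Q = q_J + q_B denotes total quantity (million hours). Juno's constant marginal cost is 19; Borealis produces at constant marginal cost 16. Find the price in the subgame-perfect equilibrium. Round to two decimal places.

53.25

The follower Borealis best-responds to any q_J: π_B = (159 - 2Q)q_B - 16q_B.
Follower FOC: 143 - 2q_J - 4q_B = 0, so q_B(q_J) = (143 - 2q_J)/4.
The leader anticipates this reaction. Substituting into P = 159 - 2Q gives P = 175/2 - q_J, so π_J = (175/2 - q_J)q_J - 19q_J.
The leader's first-order condition 137/2 - 2q_J = 0 yields q_J = 137/4.
Then q_B = (143 - 2·(137/4))/4 = 149/8.
Total output Q = 423/8, so price P = 159 - 2·(423/8) = 213/4.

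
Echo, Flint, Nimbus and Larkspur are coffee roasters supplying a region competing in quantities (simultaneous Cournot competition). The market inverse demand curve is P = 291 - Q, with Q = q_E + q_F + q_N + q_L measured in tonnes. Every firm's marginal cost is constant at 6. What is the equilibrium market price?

63

Each firm earns π_i = (291 - Q)q_i - 6q_i.
Setting ∂π_i/∂q_i = 0 with rivals' quantities fixed: 285 - 2q_i - Σ_{j≠i} q_j = 0.
With identical firms every q_j equals q_i, so Σ_{j≠i} q_j = 3q_i and 285 = 5q_i, giving q_i = 57.
Total output Q = 228, so price P = 291 - 228 = 63.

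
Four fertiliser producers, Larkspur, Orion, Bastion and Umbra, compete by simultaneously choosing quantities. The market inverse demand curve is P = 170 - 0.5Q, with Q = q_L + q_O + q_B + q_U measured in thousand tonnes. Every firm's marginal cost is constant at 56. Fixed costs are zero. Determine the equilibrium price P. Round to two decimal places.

78.80

Each firm earns π_i = (170 - 0.5Q)q_i - 56q_i.
First-order condition (treating rivals' output as given): 114 - q_i - (1/2)·Σ_{j≠i} q_j = 0.
By symmetry each firm produces the same amount; substituting Σ_{j≠i} q_j = 3q_i yields q_i = 114/(5/2) = 228/5.
Total output Q = 912/5, so price P = 170 - (1/2)·(912/5) = 394/5.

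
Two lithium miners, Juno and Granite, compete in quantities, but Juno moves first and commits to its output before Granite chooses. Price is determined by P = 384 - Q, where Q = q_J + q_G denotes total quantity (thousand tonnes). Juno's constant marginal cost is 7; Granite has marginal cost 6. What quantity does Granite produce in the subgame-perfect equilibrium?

Solve by backward induction. Given q_J, the follower Granite maximises π_G = (384 - q_J - q_G)q_G - 6q_G.
Setting the follower's marginal profit to zero, 378 - q_J - 2q_G = 0, i.e. q_G = (378 - q_J)/2.
The leader anticipates this reaction. Substituting into P = 384 - Q gives P = 195 - (1/2)q_J, so π_J = (195 - (1/2)q_J)q_J - 7q_J.
The leader's first-order condition 188 - q_J = 0 yields q_J = 188.
Then q_G = (378 - 188)/2 = 95.

95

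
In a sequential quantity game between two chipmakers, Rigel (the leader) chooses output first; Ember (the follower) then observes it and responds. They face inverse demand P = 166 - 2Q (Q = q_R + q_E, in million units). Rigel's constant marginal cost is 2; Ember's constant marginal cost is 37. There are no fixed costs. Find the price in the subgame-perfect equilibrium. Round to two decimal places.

51.75

Solve by backward induction. Given q_R, the follower Ember maximises π_E = (166 - 2q_R - 2q_E)q_E - 37q_E.
Follower FOC: 129 - 2q_R - 4q_E = 0, so q_E(q_R) = (129 - 2q_R)/4.
The leader anticipates this reaction. Substituting into P = 166 - 2Q gives P = 203/2 - q_R, so π_R = (203/2 - q_R)q_R - 2q_R.
The leader's first-order condition 199/2 - 2q_R = 0 yields q_R = 199/4.
Then q_E = (129 - 2·(199/4))/4 = 59/8.
Total output Q = 457/8, so price P = 166 - 2·(457/8) = 207/4.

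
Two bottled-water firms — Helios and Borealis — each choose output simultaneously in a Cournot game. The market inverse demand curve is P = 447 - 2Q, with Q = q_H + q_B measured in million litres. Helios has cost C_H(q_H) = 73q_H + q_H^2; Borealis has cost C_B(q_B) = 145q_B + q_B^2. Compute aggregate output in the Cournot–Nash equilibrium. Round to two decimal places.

84.50

Helios's profit: π_H = (447 - 2Q)q_H - (73q_H + q_H²). Setting ∂π_H/∂q_H = 0: 374 - 6q_H - 2(q_B) = 0.
Borealis's profit: π_B = (447 - 2Q)q_B - (145q_B + q_B²). Setting ∂π_B/∂q_B = 0: 302 - 6q_B - 2(q_H) = 0.
Best responses: q_H = (374 - 2q_B)/6, q_B = (302 - 2q_H)/6.
Substituting one into the other gives q_H = 205/4 and q_B = 133/4.
Total output Q = 205/4 + 133/4 = 169/2.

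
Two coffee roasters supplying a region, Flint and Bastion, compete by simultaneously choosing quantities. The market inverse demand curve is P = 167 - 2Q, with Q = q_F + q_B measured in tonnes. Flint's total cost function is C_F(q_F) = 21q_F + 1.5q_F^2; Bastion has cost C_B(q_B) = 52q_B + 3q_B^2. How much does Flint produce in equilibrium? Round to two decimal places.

18.64

Flint's profit: π_F = (167 - 2Q)q_F - (21q_F + (3/2)q_F²). Setting ∂π_F/∂q_F = 0: 146 - 7q_F - 2(q_B) = 0.
Bastion's profit: π_B = (167 - 2Q)q_B - (52q_B + 3q_B²). Setting ∂π_B/∂q_B = 0: 115 - 10q_B - 2(q_F) = 0.
Best responses: q_F = (146 - 2q_B)/7, q_B = (115 - 2q_F)/10.
Substituting one into the other gives q_F = 205/11 and q_B = 171/22.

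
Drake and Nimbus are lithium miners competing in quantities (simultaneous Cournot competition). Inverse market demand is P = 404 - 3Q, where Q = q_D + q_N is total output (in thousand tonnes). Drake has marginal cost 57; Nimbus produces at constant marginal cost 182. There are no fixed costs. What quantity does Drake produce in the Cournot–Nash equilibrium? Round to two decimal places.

Drake's profit: π_D = (404 - 3Q)q_D - (57q_D). Setting ∂π_D/∂q_D = 0: 347 - 6q_D - 3(q_N) = 0.
Nimbus's first-order condition: 222 - 6q_N - 3(q_D) = 0.
Rearranging gives the reaction functions q_D = (347 - 3q_N)/6 and q_N = (222 - 3q_D)/6.
Substituting one into the other gives q_D = 472/9 and q_N = 97/9.

52.44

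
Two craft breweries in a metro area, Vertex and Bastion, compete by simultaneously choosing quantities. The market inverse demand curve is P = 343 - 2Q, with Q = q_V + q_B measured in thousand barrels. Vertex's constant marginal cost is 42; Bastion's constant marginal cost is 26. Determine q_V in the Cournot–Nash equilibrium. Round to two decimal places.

47.50

Vertex's profit: π_V = (343 - 2Q)q_V - (42q_V). Setting ∂π_V/∂q_V = 0: 301 - 4q_V - 2(q_B) = 0.
Bastion's profit: π_B = (343 - 2Q)q_B - (26q_B). Setting ∂π_B/∂q_B = 0: 317 - 4q_B - 2(q_V) = 0.
Rearranging gives the reaction functions q_V = (301 - 2q_B)/4 and q_B = (317 - 2q_V)/4.
Substituting one into the other gives q_V = 95/2 and q_B = 111/2.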